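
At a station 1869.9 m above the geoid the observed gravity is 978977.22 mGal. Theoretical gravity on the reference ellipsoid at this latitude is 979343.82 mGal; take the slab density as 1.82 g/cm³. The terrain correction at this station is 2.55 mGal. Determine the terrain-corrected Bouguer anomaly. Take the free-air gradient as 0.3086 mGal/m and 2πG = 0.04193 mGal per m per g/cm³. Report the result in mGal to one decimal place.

70.3

Free-air correction = 0.3086 × 1869.9 = 577.05 mGal
Free-air anomaly = 978977.22 − 979343.82 + (577.05) = 210.45 mGal
Bouguer slab correction = 0.04193 × 1.82 × 1869.9 = 142.70 mGal
Simple Bouguer anomaly = 210.45 − (142.70) = 67.75 mGal
Complete Bouguer anomaly = 67.75 + 2.55 = 70.30 mGal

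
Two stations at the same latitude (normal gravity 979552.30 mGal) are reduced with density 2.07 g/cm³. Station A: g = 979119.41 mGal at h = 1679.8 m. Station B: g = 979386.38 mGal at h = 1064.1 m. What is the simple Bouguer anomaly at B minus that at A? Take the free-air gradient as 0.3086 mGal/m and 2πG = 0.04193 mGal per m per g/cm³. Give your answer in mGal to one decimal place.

130.4

Δg_SB(A) = 979119.41 − 979552.30 + 0.3086×1679.8 − 0.04193×2.07×1679.8 = -60.30 mGal
Δg_SB(B) = 979386.38 − 979552.30 + 0.3086×1064.1 − 0.04193×2.07×1064.1 = 70.10 mGal
Difference = 70.10 − (-60.30) = 130.40 mGal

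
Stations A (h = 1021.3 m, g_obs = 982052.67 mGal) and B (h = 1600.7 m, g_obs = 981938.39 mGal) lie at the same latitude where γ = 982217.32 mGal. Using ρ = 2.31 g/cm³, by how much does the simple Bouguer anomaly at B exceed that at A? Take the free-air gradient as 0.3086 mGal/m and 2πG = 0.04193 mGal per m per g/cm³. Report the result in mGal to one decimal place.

8.4

Δg_SB(A) = 982052.67 − 982217.32 + 0.3086×1021.3 − 0.04193×2.31×1021.3 = 51.60 mGal
Δg_SB(B) = 981938.39 − 982217.32 + 0.3086×1600.7 − 0.04193×2.31×1600.7 = 60.00 mGal
Difference = 60.00 − (51.60) = 8.40 mGal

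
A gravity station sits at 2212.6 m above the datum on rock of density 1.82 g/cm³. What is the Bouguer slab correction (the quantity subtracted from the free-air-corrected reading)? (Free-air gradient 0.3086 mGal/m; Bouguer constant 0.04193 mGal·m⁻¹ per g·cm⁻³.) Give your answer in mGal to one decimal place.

Bouguer slab correction = 0.04193 × 1.82 × 2212.6 = 168.8 mGal

168.8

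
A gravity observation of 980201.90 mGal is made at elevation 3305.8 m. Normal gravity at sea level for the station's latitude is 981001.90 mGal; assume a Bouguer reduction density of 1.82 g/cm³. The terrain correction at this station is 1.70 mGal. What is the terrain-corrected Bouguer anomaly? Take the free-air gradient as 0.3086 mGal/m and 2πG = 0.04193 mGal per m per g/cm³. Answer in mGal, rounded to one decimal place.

-30.4

Free-air correction = 0.3086 × 3305.8 = 1020.17 mGal
Free-air anomaly = 980201.90 − 981001.90 + (1020.17) = 220.17 mGal
Bouguer slab correction = 0.04193 × 1.82 × 3305.8 = 252.27 mGal
Simple Bouguer anomaly = 220.17 − (252.27) = -32.10 mGal
Complete Bouguer anomaly = -32.10 + 1.70 = -30.40 mGal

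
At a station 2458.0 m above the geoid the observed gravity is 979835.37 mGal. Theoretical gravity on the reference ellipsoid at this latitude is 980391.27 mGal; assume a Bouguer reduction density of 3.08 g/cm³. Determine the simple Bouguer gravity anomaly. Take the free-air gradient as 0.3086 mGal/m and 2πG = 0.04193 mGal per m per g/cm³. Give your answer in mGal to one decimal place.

-114.8

Free-air correction = 0.3086 × 2458.0 = 758.54 mGal
Free-air anomaly = 979835.37 − 980391.27 + (758.54) = 202.64 mGal
Bouguer slab correction = 0.04193 × 3.08 × 2458.0 = 317.44 mGal
Simple Bouguer anomaly = 202.64 − (317.44) = -114.80 mGal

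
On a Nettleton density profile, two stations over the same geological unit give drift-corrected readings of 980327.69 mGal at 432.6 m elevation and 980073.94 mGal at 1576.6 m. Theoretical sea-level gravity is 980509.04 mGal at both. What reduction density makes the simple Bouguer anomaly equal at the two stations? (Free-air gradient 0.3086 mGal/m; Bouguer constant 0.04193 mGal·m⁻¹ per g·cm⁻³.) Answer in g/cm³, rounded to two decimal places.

Δg_obs = 980073.94 − 980327.69 = -253.75 mGal over Δh = 1576.6 − 432.6 = 1144.0 m
Equal Bouguer anomalies ⇒ Δg_obs + (0.3086 − 0.04193ρ)·Δh = 0
0.3086 − 0.04193ρ = −Δg_obs/Δh = 0.22181
ρ = (0.3086 − 0.22181) / 0.04193 = 2.07 g/cm³

2.07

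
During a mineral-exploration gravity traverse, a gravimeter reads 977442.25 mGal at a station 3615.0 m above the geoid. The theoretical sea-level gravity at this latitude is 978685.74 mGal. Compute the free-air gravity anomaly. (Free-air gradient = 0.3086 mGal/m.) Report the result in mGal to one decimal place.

Free-air correction = 0.3086 × 3615.0 = 1115.59 mGal
Free-air anomaly = 977442.25 − 978685.74 + (1115.59) = -127.90 mGal

-127.9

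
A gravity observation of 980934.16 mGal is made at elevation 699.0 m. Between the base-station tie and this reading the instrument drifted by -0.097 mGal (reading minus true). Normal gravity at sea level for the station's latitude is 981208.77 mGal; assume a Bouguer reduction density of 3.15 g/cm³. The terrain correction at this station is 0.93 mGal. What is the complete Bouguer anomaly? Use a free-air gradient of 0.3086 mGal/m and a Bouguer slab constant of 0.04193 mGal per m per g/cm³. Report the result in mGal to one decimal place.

Drift-corrected reading = 980934.16 − (-0.097) = 980934.257 mGal
Free-air correction = 0.3086 × 699.0 = 215.71 mGal
Free-air anomaly = 980934.257 − 981208.77 + (215.71) = -58.803 mGal
Bouguer slab correction = 0.04193 × 3.15 × 699.0 = 92.32 mGal
Simple Bouguer anomaly = -58.803 − (92.32) = -151.123 mGal
Complete Bouguer anomaly = -151.123 + 0.93 = -150.193 mGal

-150.2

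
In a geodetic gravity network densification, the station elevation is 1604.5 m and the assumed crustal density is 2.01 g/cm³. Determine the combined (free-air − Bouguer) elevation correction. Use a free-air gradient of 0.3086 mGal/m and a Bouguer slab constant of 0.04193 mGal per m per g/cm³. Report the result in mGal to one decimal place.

Combined gradient = 0.3086 − 0.04193 × 2.01 = 0.2243207 mGal/m
Combined elevation correction = 0.2243207 × 1604.5 = 359.9 mGal

359.9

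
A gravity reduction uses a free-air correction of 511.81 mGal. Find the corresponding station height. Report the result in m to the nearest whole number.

1658

h = 511.81 / 0.3086 = 1658.49 m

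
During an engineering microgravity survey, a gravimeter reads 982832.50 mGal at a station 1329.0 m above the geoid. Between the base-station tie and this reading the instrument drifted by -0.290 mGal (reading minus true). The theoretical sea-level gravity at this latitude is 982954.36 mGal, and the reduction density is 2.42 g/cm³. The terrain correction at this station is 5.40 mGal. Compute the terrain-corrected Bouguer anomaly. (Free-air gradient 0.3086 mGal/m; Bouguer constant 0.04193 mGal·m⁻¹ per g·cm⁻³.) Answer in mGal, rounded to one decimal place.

Drift-corrected reading = 982832.50 − (-0.290) = 982832.790 mGal
Free-air correction = 0.3086 × 1329.0 = 410.13 mGal
Free-air anomaly = 982832.790 − 982954.36 + (410.13) = 288.560 mGal
Bouguer slab correction = 0.04193 × 2.42 × 1329.0 = 134.85 mGal
Simple Bouguer anomaly = 288.560 − (134.85) = 153.710 mGal
Complete Bouguer anomaly = 153.710 + 5.40 = 159.110 mGal

159.1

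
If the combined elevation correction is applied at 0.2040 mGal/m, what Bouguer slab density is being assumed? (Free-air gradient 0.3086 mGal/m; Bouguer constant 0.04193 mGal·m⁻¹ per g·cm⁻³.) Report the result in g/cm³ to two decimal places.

2.49

0.2040 = 0.3086 − 0.04193 × ρ
ρ = (0.3086 − 0.2040) / 0.04193 = 2.49 g/cm³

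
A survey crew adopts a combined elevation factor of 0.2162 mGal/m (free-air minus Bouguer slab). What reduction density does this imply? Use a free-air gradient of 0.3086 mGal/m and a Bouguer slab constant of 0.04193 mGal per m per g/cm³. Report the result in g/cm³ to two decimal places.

2.20

0.2162 = 0.3086 − 0.04193 × ρ
ρ = (0.3086 − 0.2162) / 0.04193 = 2.20 g/cm³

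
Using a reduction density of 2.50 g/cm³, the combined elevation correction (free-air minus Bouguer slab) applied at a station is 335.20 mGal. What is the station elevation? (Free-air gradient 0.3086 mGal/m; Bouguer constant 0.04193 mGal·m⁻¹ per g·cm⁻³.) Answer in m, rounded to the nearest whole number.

1645

Combined gradient = 0.3086 − 0.04193 × 2.50 = 0.2037750 mGal/m
h = 335.20 / 0.2037750 = 1644.95 m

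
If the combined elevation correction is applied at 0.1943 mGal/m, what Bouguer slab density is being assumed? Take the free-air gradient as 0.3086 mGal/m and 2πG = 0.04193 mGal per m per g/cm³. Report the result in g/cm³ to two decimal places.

2.73

0.1943 = 0.3086 − 0.04193 × ρ
ρ = (0.3086 − 0.1943) / 0.04193 = 2.73 g/cm³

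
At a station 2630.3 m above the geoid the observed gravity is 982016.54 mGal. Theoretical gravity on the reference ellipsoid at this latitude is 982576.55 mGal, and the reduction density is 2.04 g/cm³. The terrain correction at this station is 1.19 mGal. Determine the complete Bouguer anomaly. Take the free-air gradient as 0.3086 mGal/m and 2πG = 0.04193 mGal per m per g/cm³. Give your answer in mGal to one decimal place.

27.9

Free-air correction = 0.3086 × 2630.3 = 811.71 mGal
Free-air anomaly = 982016.54 − 982576.55 + (811.71) = 251.70 mGal
Bouguer slab correction = 0.04193 × 2.04 × 2630.3 = 224.99 mGal
Simple Bouguer anomaly = 251.70 − (224.99) = 26.71 mGal
Complete Bouguer anomaly = 26.71 + 1.19 = 27.90 mGal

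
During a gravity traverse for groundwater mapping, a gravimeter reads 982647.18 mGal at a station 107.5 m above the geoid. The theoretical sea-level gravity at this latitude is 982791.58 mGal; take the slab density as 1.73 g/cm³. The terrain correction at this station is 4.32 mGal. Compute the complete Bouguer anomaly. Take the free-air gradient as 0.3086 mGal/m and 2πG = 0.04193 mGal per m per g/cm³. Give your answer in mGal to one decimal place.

Free-air correction = 0.3086 × 107.5 = 33.17 mGal
Free-air anomaly = 982647.18 − 982791.58 + (33.17) = -111.23 mGal
Bouguer slab correction = 0.04193 × 1.73 × 107.5 = 7.80 mGal
Simple Bouguer anomaly = -111.23 − (7.80) = -119.03 mGal
Complete Bouguer anomaly = -119.03 + 4.32 = -114.71 mGal

-114.7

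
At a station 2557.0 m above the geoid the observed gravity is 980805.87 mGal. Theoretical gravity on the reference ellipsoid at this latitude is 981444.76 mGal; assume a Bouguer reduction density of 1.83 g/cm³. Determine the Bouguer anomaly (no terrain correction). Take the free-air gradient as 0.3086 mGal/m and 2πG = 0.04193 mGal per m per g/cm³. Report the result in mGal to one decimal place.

Free-air correction = 0.3086 × 2557.0 = 789.09 mGal
Free-air anomaly = 980805.87 − 981444.76 + (789.09) = 150.20 mGal
Bouguer slab correction = 0.04193 × 1.83 × 2557.0 = 196.20 mGal
Simple Bouguer anomaly = 150.20 − (196.20) = -46.00 mGal

-46.0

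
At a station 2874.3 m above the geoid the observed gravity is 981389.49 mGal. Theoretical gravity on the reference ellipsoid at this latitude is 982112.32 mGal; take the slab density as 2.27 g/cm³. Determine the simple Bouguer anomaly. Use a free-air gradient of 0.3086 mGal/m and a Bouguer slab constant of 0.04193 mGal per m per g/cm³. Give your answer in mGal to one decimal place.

Free-air correction = 0.3086 × 2874.3 = 887.01 mGal
Free-air anomaly = 981389.49 − 982112.32 + (887.01) = 164.18 mGal
Bouguer slab correction = 0.04193 × 2.27 × 2874.3 = 273.58 mGal
Simple Bouguer anomaly = 164.18 − (273.58) = -109.40 mGal

-109.4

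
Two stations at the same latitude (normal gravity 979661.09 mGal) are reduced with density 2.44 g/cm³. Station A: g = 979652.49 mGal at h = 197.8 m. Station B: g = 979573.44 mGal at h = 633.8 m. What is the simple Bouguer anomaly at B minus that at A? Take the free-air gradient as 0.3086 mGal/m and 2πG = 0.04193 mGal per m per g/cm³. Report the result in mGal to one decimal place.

Δg_SB(A) = 979652.49 − 979661.09 + 0.3086×197.8 − 0.04193×2.44×197.8 = 32.20 mGal
Δg_SB(B) = 979573.44 − 979661.09 + 0.3086×633.8 − 0.04193×2.44×633.8 = 43.10 mGal
Difference = 43.10 − (32.20) = 10.90 mGal

10.9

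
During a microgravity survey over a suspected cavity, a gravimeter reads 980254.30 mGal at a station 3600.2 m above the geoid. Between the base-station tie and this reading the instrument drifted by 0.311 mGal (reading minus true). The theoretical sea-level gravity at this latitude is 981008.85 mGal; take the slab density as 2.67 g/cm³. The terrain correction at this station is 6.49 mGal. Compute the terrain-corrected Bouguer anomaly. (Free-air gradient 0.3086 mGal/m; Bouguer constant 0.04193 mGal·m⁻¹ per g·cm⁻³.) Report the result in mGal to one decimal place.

-40.4

Drift-corrected reading = 980254.30 − (0.311) = 980253.989 mGal
Free-air correction = 0.3086 × 3600.2 = 1111.02 mGal
Free-air anomaly = 980253.989 − 981008.85 + (1111.02) = 356.159 mGal
Bouguer slab correction = 0.04193 × 2.67 × 3600.2 = 403.05 mGal
Simple Bouguer anomaly = 356.159 − (403.05) = -46.891 mGal
Complete Bouguer anomaly = -46.891 + 6.49 = -40.401 mGal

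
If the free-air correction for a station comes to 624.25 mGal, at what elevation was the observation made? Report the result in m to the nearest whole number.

h = 624.25 / 0.3086 = 2022.85 m

2023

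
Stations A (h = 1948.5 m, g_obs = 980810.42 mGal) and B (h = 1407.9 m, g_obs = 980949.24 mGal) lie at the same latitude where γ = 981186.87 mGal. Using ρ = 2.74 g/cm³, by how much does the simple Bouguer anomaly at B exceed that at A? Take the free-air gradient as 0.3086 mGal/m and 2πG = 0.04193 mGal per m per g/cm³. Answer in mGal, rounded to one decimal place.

34.1

Δg_SB(A) = 980810.42 − 981186.87 + 0.3086×1948.5 − 0.04193×2.74×1948.5 = 1.00 mGal
Δg_SB(B) = 980949.24 − 981186.87 + 0.3086×1407.9 − 0.04193×2.74×1407.9 = 35.10 mGal
Difference = 35.10 − (1.00) = 34.10 mGal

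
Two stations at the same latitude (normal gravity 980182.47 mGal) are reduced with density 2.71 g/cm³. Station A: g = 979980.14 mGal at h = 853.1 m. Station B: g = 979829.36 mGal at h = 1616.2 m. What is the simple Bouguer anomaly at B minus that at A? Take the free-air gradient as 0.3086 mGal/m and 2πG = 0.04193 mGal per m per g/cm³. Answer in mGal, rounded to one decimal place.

Δg_SB(A) = 979980.14 − 980182.47 + 0.3086×853.1 − 0.04193×2.71×853.1 = -36.00 mGal
Δg_SB(B) = 979829.36 − 980182.47 + 0.3086×1616.2 − 0.04193×2.71×1616.2 = -38.00 mGal
Difference = -38.00 − (-36.00) = -2.00 mGal

-2.0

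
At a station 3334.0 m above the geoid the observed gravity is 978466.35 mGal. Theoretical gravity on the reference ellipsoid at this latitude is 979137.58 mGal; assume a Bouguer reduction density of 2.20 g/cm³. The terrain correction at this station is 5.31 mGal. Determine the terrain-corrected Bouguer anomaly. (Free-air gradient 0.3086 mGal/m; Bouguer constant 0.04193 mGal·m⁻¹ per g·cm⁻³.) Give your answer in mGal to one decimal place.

55.4

Free-air correction = 0.3086 × 3334.0 = 1028.87 mGal
Free-air anomaly = 978466.35 − 979137.58 + (1028.87) = 357.64 mGal
Bouguer slab correction = 0.04193 × 2.20 × 3334.0 = 307.55 mGal
Simple Bouguer anomaly = 357.64 − (307.55) = 50.09 mGal
Complete Bouguer anomaly = 50.09 + 5.31 = 55.40 mGal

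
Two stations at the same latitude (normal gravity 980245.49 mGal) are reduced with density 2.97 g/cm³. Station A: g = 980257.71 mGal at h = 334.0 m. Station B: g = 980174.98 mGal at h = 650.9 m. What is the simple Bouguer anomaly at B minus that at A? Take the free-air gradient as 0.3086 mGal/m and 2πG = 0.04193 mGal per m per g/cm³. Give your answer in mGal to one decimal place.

Δg_SB(A) = 980257.71 − 980245.49 + 0.3086×334.0 − 0.04193×2.97×334.0 = 73.70 mGal
Δg_SB(B) = 980174.98 − 980245.49 + 0.3086×650.9 − 0.04193×2.97×650.9 = 49.30 mGal
Difference = 49.30 − (73.70) = -24.40 mGal

-24.4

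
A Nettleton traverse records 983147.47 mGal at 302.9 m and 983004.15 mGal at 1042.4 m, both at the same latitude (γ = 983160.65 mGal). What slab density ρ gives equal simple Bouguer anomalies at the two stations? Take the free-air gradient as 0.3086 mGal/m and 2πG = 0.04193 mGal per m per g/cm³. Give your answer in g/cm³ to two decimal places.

Δg_obs = 983004.15 − 983147.47 = -143.32 mGal over Δh = 1042.4 − 302.9 = 739.5 m
Equal Bouguer anomalies ⇒ Δg_obs + (0.3086 − 0.04193ρ)·Δh = 0
0.3086 − 0.04193ρ = −Δg_obs/Δh = 0.19381
ρ = (0.3086 − 0.19381) / 0.04193 = 2.74 g/cm³

2.74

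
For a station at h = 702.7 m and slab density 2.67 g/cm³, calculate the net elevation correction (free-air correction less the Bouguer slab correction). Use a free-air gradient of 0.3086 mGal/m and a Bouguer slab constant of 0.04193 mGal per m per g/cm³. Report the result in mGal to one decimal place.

Combined gradient = 0.3086 − 0.04193 × 2.67 = 0.1966469 mGal/m
Combined elevation correction = 0.1966469 × 702.7 = 138.2 mGal

138.2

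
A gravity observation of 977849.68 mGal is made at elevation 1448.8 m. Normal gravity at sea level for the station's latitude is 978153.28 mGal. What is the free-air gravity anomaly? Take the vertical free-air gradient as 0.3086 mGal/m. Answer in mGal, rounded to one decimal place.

Free-air correction = 0.3086 × 1448.8 = 447.10 mGal
Free-air anomaly = 977849.68 − 978153.28 + (447.10) = 143.50 mGal

143.5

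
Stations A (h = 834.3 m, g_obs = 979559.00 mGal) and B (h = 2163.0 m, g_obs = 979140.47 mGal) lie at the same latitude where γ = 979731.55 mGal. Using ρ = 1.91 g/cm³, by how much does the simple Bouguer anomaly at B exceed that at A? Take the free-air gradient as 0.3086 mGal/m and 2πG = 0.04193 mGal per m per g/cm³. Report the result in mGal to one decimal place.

-114.9

Δg_SB(A) = 979559.00 − 979731.55 + 0.3086×834.3 − 0.04193×1.91×834.3 = 18.10 mGal
Δg_SB(B) = 979140.47 − 979731.55 + 0.3086×2163.0 − 0.04193×1.91×2163.0 = -96.80 mGal
Difference = -96.80 − (18.10) = -114.90 mGal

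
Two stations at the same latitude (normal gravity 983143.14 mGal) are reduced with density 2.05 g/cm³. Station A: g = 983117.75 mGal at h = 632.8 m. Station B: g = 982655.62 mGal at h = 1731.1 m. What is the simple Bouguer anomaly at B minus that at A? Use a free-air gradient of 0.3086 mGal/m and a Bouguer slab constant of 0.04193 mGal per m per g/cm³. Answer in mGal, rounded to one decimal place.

Δg_SB(A) = 983117.75 − 983143.14 + 0.3086×632.8 − 0.04193×2.05×632.8 = 115.50 mGal
Δg_SB(B) = 982655.62 − 983143.14 + 0.3086×1731.1 − 0.04193×2.05×1731.1 = -102.10 mGal
Difference = -102.10 − (115.50) = -217.60 mGal

-217.6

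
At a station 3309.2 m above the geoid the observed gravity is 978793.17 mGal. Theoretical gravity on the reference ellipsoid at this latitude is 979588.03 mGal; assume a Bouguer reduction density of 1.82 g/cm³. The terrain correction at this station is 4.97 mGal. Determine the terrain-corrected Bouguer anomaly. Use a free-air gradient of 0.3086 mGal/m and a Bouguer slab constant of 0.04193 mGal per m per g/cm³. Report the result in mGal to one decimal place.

Free-air correction = 0.3086 × 3309.2 = 1021.22 mGal
Free-air anomaly = 978793.17 − 979588.03 + (1021.22) = 226.36 mGal
Bouguer slab correction = 0.04193 × 1.82 × 3309.2 = 252.53 mGal
Simple Bouguer anomaly = 226.36 − (252.53) = -26.17 mGal
Complete Bouguer anomaly = -26.17 + 4.97 = -21.20 mGal

-21.2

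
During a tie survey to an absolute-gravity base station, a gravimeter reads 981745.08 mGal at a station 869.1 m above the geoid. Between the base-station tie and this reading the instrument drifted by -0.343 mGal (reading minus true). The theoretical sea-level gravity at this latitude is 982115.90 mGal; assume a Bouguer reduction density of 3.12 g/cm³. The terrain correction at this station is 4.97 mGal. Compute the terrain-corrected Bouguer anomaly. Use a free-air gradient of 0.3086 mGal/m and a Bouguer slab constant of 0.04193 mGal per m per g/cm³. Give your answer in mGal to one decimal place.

-211.0

Drift-corrected reading = 981745.08 − (-0.343) = 981745.423 mGal
Free-air correction = 0.3086 × 869.1 = 268.20 mGal
Free-air anomaly = 981745.423 − 982115.90 + (268.20) = -102.277 mGal
Bouguer slab correction = 0.04193 × 3.12 × 869.1 = 113.70 mGal
Simple Bouguer anomaly = -102.277 − (113.70) = -215.977 mGal
Complete Bouguer anomaly = -215.977 + 4.97 = -211.007 mGal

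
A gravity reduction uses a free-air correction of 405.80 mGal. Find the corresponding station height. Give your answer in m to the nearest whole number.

h = 405.80 / 0.3086 = 1314.97 m

1315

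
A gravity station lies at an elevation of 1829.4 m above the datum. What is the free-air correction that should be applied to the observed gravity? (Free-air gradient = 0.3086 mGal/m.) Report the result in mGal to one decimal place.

564.6

Free-air correction = 0.3086 × 1829.4 = 564.6 mGal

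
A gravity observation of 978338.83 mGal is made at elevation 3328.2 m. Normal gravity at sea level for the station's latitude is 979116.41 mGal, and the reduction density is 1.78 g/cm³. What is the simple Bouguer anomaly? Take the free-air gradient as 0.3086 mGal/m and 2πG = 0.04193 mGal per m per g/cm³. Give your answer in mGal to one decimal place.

Free-air correction = 0.3086 × 3328.2 = 1027.08 mGal
Free-air anomaly = 978338.83 − 979116.41 + (1027.08) = 249.50 mGal
Bouguer slab correction = 0.04193 × 1.78 × 3328.2 = 248.40 mGal
Simple Bouguer anomaly = 249.50 − (248.40) = 1.10 mGal

1.1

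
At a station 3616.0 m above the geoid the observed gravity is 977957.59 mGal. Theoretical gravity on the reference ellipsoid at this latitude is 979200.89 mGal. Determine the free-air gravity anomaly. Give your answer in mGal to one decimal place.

Free-air correction = 0.3086 × 3616.0 = 1115.90 mGal
Free-air anomaly = 977957.59 − 979200.89 + (1115.90) = -127.40 mGal

-127.4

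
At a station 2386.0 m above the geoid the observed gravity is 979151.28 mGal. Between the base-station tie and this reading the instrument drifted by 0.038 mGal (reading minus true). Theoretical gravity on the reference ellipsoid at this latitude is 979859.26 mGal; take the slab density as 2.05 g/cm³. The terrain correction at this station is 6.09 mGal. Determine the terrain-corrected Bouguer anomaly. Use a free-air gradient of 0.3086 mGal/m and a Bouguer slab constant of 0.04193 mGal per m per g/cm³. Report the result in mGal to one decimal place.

-170.7

Drift-corrected reading = 979151.28 − (0.038) = 979151.242 mGal
Free-air correction = 0.3086 × 2386.0 = 736.32 mGal
Free-air anomaly = 979151.242 − 979859.26 + (736.32) = 28.302 mGal
Bouguer slab correction = 0.04193 × 2.05 × 2386.0 = 205.09 mGal
Simple Bouguer anomaly = 28.302 − (205.09) = -176.788 mGal
Complete Bouguer anomaly = -176.788 + 6.09 = -170.698 mGal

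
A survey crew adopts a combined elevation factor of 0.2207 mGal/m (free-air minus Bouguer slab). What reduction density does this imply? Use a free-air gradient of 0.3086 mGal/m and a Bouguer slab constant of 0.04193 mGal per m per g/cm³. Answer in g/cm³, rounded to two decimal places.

2.10

0.2207 = 0.3086 − 0.04193 × ρ
ρ = (0.3086 − 0.2207) / 0.04193 = 2.10 g/cm³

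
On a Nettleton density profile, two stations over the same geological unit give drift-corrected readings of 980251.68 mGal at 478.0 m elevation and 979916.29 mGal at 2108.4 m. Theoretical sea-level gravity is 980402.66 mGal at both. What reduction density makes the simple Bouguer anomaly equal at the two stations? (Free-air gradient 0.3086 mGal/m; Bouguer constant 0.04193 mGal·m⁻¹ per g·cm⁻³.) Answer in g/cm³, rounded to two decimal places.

2.45

Δg_obs = 979916.29 − 980251.68 = -335.39 mGal over Δh = 2108.4 − 478.0 = 1630.4 m
Equal Bouguer anomalies ⇒ Δg_obs + (0.3086 − 0.04193ρ)·Δh = 0
0.3086 − 0.04193ρ = −Δg_obs/Δh = 0.20571
ρ = (0.3086 − 0.20571) / 0.04193 = 2.45 g/cm³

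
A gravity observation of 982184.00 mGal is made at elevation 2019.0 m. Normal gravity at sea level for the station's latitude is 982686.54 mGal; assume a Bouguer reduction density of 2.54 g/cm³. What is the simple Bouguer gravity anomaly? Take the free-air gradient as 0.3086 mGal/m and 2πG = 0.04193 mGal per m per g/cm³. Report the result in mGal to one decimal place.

-94.5

Free-air correction = 0.3086 × 2019.0 = 623.06 mGal
Free-air anomaly = 982184.00 − 982686.54 + (623.06) = 120.52 mGal
Bouguer slab correction = 0.04193 × 2.54 × 2019.0 = 215.03 mGal
Simple Bouguer anomaly = 120.52 − (215.03) = -94.51 mGal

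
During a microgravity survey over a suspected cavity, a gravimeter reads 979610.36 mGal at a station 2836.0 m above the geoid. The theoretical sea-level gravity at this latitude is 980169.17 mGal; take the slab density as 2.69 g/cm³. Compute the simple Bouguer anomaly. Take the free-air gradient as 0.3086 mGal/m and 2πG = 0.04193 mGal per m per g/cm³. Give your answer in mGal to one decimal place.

Free-air correction = 0.3086 × 2836.0 = 875.19 mGal
Free-air anomaly = 979610.36 − 980169.17 + (875.19) = 316.38 mGal
Bouguer slab correction = 0.04193 × 2.69 × 2836.0 = 319.88 mGal
Simple Bouguer anomaly = 316.38 − (319.88) = -3.50 mGal

-3.5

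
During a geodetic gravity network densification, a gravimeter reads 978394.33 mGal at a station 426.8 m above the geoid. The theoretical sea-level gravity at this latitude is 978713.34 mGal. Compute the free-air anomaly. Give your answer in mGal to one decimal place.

-187.3

Free-air correction = 0.3086 × 426.8 = 131.71 mGal
Free-air anomaly = 978394.33 − 978713.34 + (131.71) = -187.30 mGal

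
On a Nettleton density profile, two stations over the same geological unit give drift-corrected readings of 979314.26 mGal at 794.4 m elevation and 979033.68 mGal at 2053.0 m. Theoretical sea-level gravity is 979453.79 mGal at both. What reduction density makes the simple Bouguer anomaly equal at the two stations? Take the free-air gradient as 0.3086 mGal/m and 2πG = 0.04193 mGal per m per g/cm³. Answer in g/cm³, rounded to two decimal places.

2.04

Δg_obs = 979033.68 − 979314.26 = -280.58 mGal over Δh = 2053.0 − 794.4 = 1258.6 m
Equal Bouguer anomalies ⇒ Δg_obs + (0.3086 − 0.04193ρ)·Δh = 0
0.3086 − 0.04193ρ = −Δg_obs/Δh = 0.22293
ρ = (0.3086 − 0.22293) / 0.04193 = 2.04 g/cm³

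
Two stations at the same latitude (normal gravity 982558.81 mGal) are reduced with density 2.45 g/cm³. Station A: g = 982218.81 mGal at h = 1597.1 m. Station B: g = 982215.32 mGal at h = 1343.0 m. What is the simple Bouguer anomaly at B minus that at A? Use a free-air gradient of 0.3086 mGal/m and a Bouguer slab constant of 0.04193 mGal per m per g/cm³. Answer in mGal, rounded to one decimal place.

Δg_SB(A) = 982218.81 − 982558.81 + 0.3086×1597.1 − 0.04193×2.45×1597.1 = -11.20 mGal
Δg_SB(B) = 982215.32 − 982558.81 + 0.3086×1343.0 − 0.04193×2.45×1343.0 = -67.00 mGal
Difference = -67.00 − (-11.20) = -55.80 mGal

-55.8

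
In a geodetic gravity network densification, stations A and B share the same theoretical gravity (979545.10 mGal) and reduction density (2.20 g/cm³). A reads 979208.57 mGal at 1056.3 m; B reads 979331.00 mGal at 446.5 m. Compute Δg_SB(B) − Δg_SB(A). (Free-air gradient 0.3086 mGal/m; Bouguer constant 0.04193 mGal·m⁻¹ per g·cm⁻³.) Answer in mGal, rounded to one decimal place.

Δg_SB(A) = 979208.57 − 979545.10 + 0.3086×1056.3 − 0.04193×2.20×1056.3 = -108.00 mGal
Δg_SB(B) = 979331.00 − 979545.10 + 0.3086×446.5 − 0.04193×2.20×446.5 = -117.50 mGal
Difference = -117.50 − (-108.00) = -9.50 mGal

-9.5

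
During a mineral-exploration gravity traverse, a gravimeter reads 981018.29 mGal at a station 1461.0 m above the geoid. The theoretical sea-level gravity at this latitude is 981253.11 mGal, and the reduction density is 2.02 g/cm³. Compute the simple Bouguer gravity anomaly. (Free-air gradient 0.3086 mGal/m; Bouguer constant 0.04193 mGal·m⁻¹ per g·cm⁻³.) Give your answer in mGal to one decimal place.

Free-air correction = 0.3086 × 1461.0 = 450.86 mGal
Free-air anomaly = 981018.29 − 981253.11 + (450.86) = 216.04 mGal
Bouguer slab correction = 0.04193 × 2.02 × 1461.0 = 123.74 mGal
Simple Bouguer anomaly = 216.04 − (123.74) = 92.30 mGal

92.3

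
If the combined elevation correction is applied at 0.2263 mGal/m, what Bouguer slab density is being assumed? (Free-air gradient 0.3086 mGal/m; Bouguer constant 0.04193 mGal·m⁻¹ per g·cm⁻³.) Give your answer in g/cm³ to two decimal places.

1.96

0.2263 = 0.3086 − 0.04193 × ρ
ρ = (0.3086 − 0.2263) / 0.04193 = 1.96 g/cm³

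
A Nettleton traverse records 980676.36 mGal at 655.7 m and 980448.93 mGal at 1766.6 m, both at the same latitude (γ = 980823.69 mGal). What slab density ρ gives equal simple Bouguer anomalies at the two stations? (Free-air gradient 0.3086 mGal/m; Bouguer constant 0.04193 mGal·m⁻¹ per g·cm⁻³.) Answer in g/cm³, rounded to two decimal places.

2.48

Δg_obs = 980448.93 − 980676.36 = -227.43 mGal over Δh = 1766.6 − 655.7 = 1110.9 m
Equal Bouguer anomalies ⇒ Δg_obs + (0.3086 − 0.04193ρ)·Δh = 0
0.3086 − 0.04193ρ = −Δg_obs/Δh = 0.20473
ρ = (0.3086 − 0.20473) / 0.04193 = 2.48 g/cm³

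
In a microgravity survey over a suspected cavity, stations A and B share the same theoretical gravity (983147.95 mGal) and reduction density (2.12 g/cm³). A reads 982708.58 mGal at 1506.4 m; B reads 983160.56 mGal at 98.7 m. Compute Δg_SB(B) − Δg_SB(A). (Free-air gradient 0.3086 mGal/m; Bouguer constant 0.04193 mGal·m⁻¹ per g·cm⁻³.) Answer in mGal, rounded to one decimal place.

Δg_SB(A) = 982708.58 − 983147.95 + 0.3086×1506.4 − 0.04193×2.12×1506.4 = -108.40 mGal
Δg_SB(B) = 983160.56 − 983147.95 + 0.3086×98.7 − 0.04193×2.12×98.7 = 34.30 mGal
Difference = 34.30 − (-108.40) = 142.70 mGal

142.7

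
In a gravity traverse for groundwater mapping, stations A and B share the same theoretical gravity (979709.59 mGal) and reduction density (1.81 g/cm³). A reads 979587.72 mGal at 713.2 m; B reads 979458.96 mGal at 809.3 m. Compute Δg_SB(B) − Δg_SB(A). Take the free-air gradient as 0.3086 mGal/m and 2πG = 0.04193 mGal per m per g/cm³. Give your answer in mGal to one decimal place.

-106.4

Δg_SB(A) = 979587.72 − 979709.59 + 0.3086×713.2 − 0.04193×1.81×713.2 = 44.10 mGal
Δg_SB(B) = 979458.96 − 979709.59 + 0.3086×809.3 − 0.04193×1.81×809.3 = -62.30 mGal
Difference = -62.30 − (44.10) = -106.40 mGal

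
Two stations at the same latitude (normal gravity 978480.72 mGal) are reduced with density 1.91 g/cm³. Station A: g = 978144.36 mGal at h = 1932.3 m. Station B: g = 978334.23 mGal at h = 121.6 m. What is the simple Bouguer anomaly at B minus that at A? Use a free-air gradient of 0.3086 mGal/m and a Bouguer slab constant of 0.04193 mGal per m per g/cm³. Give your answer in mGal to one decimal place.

Δg_SB(A) = 978144.36 − 978480.72 + 0.3086×1932.3 − 0.04193×1.91×1932.3 = 105.20 mGal
Δg_SB(B) = 978334.23 − 978480.72 + 0.3086×121.6 − 0.04193×1.91×121.6 = -118.70 mGal
Difference = -118.70 − (105.20) = -223.90 mGal

-223.9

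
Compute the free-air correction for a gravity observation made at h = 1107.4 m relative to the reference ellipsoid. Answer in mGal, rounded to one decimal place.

341.7

Free-air correction = 0.3086 × 1107.4 = 341.7 mGal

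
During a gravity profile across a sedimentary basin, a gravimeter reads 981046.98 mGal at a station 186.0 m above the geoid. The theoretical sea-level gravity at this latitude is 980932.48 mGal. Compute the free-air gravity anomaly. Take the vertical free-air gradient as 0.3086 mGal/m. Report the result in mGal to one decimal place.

Free-air correction = 0.3086 × 186.0 = 57.40 mGal
Free-air anomaly = 981046.98 − 980932.48 + (57.40) = 171.90 mGal

171.9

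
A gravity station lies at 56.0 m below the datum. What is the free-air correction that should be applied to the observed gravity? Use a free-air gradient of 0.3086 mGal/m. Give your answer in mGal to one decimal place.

Free-air correction = 0.3086 × -56.0 = -17.3 mGal

-17.3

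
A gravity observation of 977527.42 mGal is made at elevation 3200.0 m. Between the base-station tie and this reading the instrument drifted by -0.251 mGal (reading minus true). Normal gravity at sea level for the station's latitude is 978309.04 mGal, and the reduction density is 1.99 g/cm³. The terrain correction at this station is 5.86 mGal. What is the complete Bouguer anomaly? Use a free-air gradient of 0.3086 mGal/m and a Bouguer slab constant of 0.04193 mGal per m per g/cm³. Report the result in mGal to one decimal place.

Drift-corrected reading = 977527.42 − (-0.251) = 977527.671 mGal
Free-air correction = 0.3086 × 3200.0 = 987.52 mGal
Free-air anomaly = 977527.671 − 978309.04 + (987.52) = 206.151 mGal
Bouguer slab correction = 0.04193 × 1.99 × 3200.0 = 267.01 mGal
Simple Bouguer anomaly = 206.151 − (267.01) = -60.859 mGal
Complete Bouguer anomaly = -60.859 + 5.86 = -54.999 mGal

-55.0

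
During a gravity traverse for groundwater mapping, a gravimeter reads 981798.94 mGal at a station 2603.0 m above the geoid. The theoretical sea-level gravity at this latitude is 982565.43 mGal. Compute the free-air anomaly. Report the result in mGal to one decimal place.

Free-air correction = 0.3086 × 2603.0 = 803.29 mGal
Free-air anomaly = 981798.94 − 982565.43 + (803.29) = 36.80 mGal

36.8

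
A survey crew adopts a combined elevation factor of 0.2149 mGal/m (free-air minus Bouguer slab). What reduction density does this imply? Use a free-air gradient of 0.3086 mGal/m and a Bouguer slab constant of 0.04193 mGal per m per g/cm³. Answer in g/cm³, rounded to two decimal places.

2.23

0.2149 = 0.3086 − 0.04193 × ρ
ρ = (0.3086 − 0.2149) / 0.04193 = 2.23 g/cm³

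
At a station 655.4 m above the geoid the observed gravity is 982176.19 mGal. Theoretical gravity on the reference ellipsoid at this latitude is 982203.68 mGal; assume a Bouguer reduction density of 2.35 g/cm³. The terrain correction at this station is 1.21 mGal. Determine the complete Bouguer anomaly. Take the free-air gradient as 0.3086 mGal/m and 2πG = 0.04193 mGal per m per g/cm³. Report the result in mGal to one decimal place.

Free-air correction = 0.3086 × 655.4 = 202.26 mGal
Free-air anomaly = 982176.19 − 982203.68 + (202.26) = 174.77 mGal
Bouguer slab correction = 0.04193 × 2.35 × 655.4 = 64.58 mGal
Simple Bouguer anomaly = 174.77 − (64.58) = 110.19 mGal
Complete Bouguer anomaly = 110.19 + 1.21 = 111.40 mGal

111.4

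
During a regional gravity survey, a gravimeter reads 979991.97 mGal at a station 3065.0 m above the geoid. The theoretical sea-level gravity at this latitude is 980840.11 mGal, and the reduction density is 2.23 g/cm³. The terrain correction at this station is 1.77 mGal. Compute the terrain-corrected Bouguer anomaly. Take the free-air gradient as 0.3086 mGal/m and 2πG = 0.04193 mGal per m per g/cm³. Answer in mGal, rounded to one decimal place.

Free-air correction = 0.3086 × 3065.0 = 945.86 mGal
Free-air anomaly = 979991.97 − 980840.11 + (945.86) = 97.72 mGal
Bouguer slab correction = 0.04193 × 2.23 × 3065.0 = 286.59 mGal
Simple Bouguer anomaly = 97.72 − (286.59) = -188.87 mGal
Complete Bouguer anomaly = -188.87 + 1.77 = -187.10 mGal

-187.1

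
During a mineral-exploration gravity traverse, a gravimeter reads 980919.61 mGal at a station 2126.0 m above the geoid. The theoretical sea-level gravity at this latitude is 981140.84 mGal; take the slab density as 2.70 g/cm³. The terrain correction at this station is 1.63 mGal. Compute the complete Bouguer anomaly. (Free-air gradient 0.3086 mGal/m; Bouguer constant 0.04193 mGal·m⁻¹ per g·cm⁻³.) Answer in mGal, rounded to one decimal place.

Free-air correction = 0.3086 × 2126.0 = 656.08 mGal
Free-air anomaly = 980919.61 − 981140.84 + (656.08) = 434.85 mGal
Bouguer slab correction = 0.04193 × 2.70 × 2126.0 = 240.69 mGal
Simple Bouguer anomaly = 434.85 − (240.69) = 194.16 mGal
Complete Bouguer anomaly = 194.16 + 1.63 = 195.79 mGal

195.8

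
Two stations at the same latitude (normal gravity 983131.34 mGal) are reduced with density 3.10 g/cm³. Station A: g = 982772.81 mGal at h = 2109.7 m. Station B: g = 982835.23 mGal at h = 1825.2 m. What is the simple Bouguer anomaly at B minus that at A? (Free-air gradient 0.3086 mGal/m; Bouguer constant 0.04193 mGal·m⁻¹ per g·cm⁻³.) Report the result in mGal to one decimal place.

11.6

Δg_SB(A) = 982772.81 − 983131.34 + 0.3086×2109.7 − 0.04193×3.10×2109.7 = 18.30 mGal
Δg_SB(B) = 982835.23 − 983131.34 + 0.3086×1825.2 − 0.04193×3.10×1825.2 = 29.90 mGal
Difference = 29.90 − (18.30) = 11.60 mGal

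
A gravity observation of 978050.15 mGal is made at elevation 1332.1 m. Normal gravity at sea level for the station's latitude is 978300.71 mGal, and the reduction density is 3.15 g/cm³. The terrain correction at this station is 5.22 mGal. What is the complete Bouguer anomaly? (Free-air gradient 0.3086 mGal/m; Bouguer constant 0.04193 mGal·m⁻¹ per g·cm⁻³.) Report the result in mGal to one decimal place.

-10.2

Free-air correction = 0.3086 × 1332.1 = 411.09 mGal
Free-air anomaly = 978050.15 − 978300.71 + (411.09) = 160.53 mGal
Bouguer slab correction = 0.04193 × 3.15 × 1332.1 = 175.94 mGal
Simple Bouguer anomaly = 160.53 − (175.94) = -15.41 mGal
Complete Bouguer anomaly = -15.41 + 5.22 = -10.19 mGal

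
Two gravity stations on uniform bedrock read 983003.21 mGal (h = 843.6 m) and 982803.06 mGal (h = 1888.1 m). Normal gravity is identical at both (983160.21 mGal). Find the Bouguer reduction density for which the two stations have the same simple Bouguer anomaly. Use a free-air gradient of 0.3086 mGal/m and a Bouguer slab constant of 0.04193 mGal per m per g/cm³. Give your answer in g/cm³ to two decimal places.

Δg_obs = 982803.06 − 983003.21 = -200.15 mGal over Δh = 1888.1 − 843.6 = 1044.5 m
Equal Bouguer anomalies ⇒ Δg_obs + (0.3086 − 0.04193ρ)·Δh = 0
0.3086 − 0.04193ρ = −Δg_obs/Δh = 0.19162
ρ = (0.3086 − 0.19162) / 0.04193 = 2.79 g/cm³

2.79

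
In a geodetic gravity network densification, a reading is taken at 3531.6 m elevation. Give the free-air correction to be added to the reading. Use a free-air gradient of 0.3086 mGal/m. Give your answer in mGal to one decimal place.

1089.9

Free-air correction = 0.3086 × 3531.6 = 1089.9 mGal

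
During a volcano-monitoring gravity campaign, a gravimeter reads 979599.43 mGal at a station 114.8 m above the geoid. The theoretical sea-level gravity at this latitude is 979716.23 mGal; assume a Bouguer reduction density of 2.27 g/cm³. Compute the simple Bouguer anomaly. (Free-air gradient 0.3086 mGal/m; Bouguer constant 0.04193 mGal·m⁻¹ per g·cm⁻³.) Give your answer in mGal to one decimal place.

-92.3

Free-air correction = 0.3086 × 114.8 = 35.43 mGal
Free-air anomaly = 979599.43 − 979716.23 + (35.43) = -81.37 mGal
Bouguer slab correction = 0.04193 × 2.27 × 114.8 = 10.93 mGal
Simple Bouguer anomaly = -81.37 − (10.93) = -92.30 mGal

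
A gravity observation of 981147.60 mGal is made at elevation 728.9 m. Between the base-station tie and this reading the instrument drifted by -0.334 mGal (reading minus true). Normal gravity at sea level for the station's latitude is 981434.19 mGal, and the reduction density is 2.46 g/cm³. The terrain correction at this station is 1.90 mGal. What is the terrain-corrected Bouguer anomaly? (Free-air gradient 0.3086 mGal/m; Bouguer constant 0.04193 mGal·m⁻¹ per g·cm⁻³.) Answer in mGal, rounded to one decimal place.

Drift-corrected reading = 981147.60 − (-0.334) = 981147.934 mGal
Free-air correction = 0.3086 × 728.9 = 224.94 mGal
Free-air anomaly = 981147.934 − 981434.19 + (224.94) = -61.316 mGal
Bouguer slab correction = 0.04193 × 2.46 × 728.9 = 75.18 mGal
Simple Bouguer anomaly = -61.316 − (75.18) = -136.496 mGal
Complete Bouguer anomaly = -136.496 + 1.90 = -134.596 mGal

-134.6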